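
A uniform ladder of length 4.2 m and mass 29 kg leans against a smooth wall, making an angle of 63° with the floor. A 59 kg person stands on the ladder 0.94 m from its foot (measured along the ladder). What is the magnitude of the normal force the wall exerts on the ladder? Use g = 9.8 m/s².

N_wall ≈ 138 N

Sum moments about the foot of the ladder (the floor normal and friction both act there and drop out).
Ladder weight 29×9.8 = 284.2 N acts at 2.1 m along the ladder; its horizontal arm is 2.1·cos63° = 0.9534 m → τ = 271 N·m clockwise.
Person: 59×9.8 = 578.2 N at 0.94 m → arm 0.4268 m → τ = 246.8 N·m clockwise.
Wall normal N acts horizontally at the top; its moment arm is the height L sinθ = 4.2·sin63° = 3.742 m, counterclockwise.
Setting net torque to zero: N × 3.742 = 517.8 → N = 138 N.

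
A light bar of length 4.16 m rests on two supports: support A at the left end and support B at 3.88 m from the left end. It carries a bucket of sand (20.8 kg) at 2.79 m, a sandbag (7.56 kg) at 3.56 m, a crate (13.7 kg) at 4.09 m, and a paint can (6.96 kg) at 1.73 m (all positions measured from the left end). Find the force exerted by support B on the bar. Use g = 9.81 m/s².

R_B ≈ 387 N

Choose support A as the axis so its reaction then has zero moment arm.
Bucket of sand: 20.8 × 9.81 = 204 N down at 2.79 m → arm 2.79 m, τ = 204 × 2.79 = 569.2 N·m clockwise.
Sandbag: 7.56 × 9.81 = 74.16 N down at 3.56 m → arm 3.56 m, τ = 74.16 × 3.56 = 264 N·m clockwise.
Crate: 13.7 × 9.81 = 134.4 N down at 4.09 m → arm 4.09 m, τ = 134.4 × 4.09 = 549.7 N·m clockwise.
Paint can: 6.96 × 9.81 = 68.28 N down at 1.73 m → arm 1.73 m, τ = 68.28 × 1.73 = 118.1 N·m clockwise.
Net load moment about support A = 1501 N·m clockwise.
Reaction R at support B is upward at 3.88 m, arm 3.88 m → moment R × 3.88 counterclockwise.
For rotational equilibrium, R × 3.88 = 1501, so R = 387 N.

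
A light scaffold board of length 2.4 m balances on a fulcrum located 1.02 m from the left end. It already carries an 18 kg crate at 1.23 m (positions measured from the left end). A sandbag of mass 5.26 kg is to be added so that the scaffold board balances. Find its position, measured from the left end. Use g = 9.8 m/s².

x ≈ 0.301 m from the left end

Choose the fulcrum (at 1.02 m from the left end) as the axis so the support reaction has zero arm there.
Crate: 18 × 9.8 = 176.4 N down at 1.23 m → arm 0.21 m, τ = 176.4 × 0.21 = 37.04 N·m clockwise.
Net moment of existing loads = 37.04 N·m clockwise.
The sandbag weighs 5.26 × 9.8 = 51.55 N and must supply an equal counterclockwise moment, so its lever arm about the fulcrum is 37.04 / 51.55 = 0.719 m.
That puts it at 1.02 − 0.719 = 0.301 m from the left end.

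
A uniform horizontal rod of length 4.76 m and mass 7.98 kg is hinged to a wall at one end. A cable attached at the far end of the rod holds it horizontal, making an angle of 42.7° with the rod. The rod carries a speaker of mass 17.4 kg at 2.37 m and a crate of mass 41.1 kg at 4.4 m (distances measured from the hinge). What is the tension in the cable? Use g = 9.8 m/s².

T ≈ 732 N

Taking torques about the hinge:
Beam weight: 7.98 × 9.8 = 78.2 N down at 2.38 m → arm 2.38 m, τ = 78.2 × 2.38 = 186.1 N·m clockwise.
Speaker: 17.4 × 9.8 = 170.5 N down at 2.37 m → arm 2.37 m, τ = 170.5 × 2.37 = 404.1 N·m clockwise.
Crate: 41.1 × 9.8 = 402.8 N down at 4.4 m → arm 4.4 m, τ = 402.8 × 4.4 = 1772 N·m clockwise.
Total clockwise load moment = 2362 N·m.
The cable tension T acts at 4.76 m; only its component perpendicular to the rod, T sinθ, produces torque. sin 42.7° = 0.6782.
Balancing moments: T × 4.76 × 0.6782 = 2362, giving T = 2362 / 3.228 = 732 N.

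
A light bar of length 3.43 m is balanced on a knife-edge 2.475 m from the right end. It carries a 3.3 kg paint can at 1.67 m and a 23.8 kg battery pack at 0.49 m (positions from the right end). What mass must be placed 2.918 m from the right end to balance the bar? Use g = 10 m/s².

Take moments about the knife-edge (at 2.475 m from the right end).
Paint can: 3.3 × 10 = 33 N down at 1.67 m → arm 0.805 m, τ = 33 × 0.805 = 26.57 N·m clockwise.
Battery pack: 23.8 × 10 = 238 N down at 0.49 m → arm 1.985 m, τ = 238 × 1.985 = 472.4 N·m clockwise.
Net moment of known loads = 499 N·m clockwise.
An unknown mass m at 2.918 m has arm 0.443 m; its moment is m·g·0.443 counterclockwise.
Setting net torque to zero: m × 10 × 0.443 = 499 → m = 499 / (10 × 0.443) = 113 kg.

m ≈ 113 kg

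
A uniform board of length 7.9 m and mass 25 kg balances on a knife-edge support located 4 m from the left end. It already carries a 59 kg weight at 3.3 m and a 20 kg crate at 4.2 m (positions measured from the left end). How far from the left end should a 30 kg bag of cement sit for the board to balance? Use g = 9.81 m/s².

x ≈ 5.29 m from the left end

Take moments about the knife-edge support (at 4 m from the left end).
Beam weight: 25 × 9.81 = 245.2 N down at 3.95 m → arm 0.05 m, τ = 245.2 × 0.05 = 12.26 N·m counterclockwise.
Weight: 59 × 9.81 = 578.8 N down at 3.3 m → arm 0.7 m, τ = 578.8 × 0.7 = 405.2 N·m counterclockwise.
Crate: 20 × 9.81 = 196.2 N down at 4.2 m → arm 0.2 m, τ = 196.2 × 0.2 = 39.24 N·m clockwise.
Net moment of existing loads = 378.2 N·m counterclockwise.
The bag of cement weighs 30 × 9.81 = 294.3 N and must supply an equal clockwise moment, so its lever arm about the knife-edge support is 378.2 / 294.3 = 1.29 m.
That puts it at 4 + 1.29 = 5.29 m from the left end.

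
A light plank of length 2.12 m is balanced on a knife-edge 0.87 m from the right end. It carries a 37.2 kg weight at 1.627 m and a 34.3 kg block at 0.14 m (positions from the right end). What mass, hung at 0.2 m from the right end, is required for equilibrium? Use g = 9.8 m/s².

Sum moments about the knife-edge (at 0.87 m from the right end) (the support reaction has zero arm there).
Weight: 37.2 × 9.8 = 364.6 N down at 1.627 m → arm 0.757 m, τ = 364.6 × 0.757 = 276 N·m counterclockwise.
Block: 34.3 × 9.8 = 336.1 N down at 0.14 m → arm 0.73 m, τ = 336.1 × 0.73 = 245.4 N·m clockwise.
Net moment of known loads = 30.6 N·m counterclockwise.
An unknown mass m at 0.2 m has arm 0.67 m; its moment is m·g·0.67 clockwise.
Στ = 0 ⇒ m × 9.8 × 0.67 = 30.6 ⇒ m = 30.6 / (9.8 × 0.67) = 4.66 kg.

m ≈ 4.66 kg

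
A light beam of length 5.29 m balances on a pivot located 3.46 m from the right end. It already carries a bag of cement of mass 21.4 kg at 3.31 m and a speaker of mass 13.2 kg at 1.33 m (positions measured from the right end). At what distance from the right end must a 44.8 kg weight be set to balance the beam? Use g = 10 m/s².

x ≈ 4.16 m from the right end

Sum moments about the pivot (at 3.46 m from the right end) (the support reaction has zero arm there).
Bag of cement: 21.4 × 10 = 214 N down at 3.31 m → arm 0.15 m, τ = 214 × 0.15 = 32.1 N·m clockwise.
Speaker: 13.2 × 10 = 132 N down at 1.33 m → arm 2.13 m, τ = 132 × 2.13 = 281.2 N·m clockwise.
Net moment of existing loads = 313.3 N·m clockwise.
The weight weighs 44.8 × 10 = 448 N and must supply an equal counterclockwise moment, so its lever arm about the pivot is 313.3 / 448 = 0.699 m.
That puts it at 3.46 + 0.699 = 4.16 m from the right end.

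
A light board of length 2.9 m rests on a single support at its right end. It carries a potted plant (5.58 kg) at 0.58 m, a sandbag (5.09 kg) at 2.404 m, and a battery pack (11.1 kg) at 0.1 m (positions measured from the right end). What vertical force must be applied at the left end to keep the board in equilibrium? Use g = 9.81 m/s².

Taking torques about the right end:
Potted plant: 5.58 × 9.81 = 54.74 N down at 0.58 m → arm 0.58 m, τ = 54.74 × 0.58 = 31.75 N·m counterclockwise.
Sandbag: 5.09 × 9.81 = 49.93 N down at 2.404 m → arm 2.404 m, τ = 49.93 × 2.404 = 120 N·m counterclockwise.
Battery pack: 11.1 × 9.81 = 108.9 N down at 0.1 m → arm 0.1 m, τ = 108.9 × 0.1 = 10.89 N·m counterclockwise.
Net moment of the loads = 162.6 N·m counterclockwise.
The upward force F acts at the left end, arm 2.9 m, giving F × 2.9 clockwise.
Setting net torque to zero: F × 2.9 = 162.6 → F = 162.6 / 2.9 = 56.1 N.

F ≈ 56.1 N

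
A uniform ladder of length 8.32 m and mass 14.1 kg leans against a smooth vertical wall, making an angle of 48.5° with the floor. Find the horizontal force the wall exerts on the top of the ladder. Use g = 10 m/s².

Choose the foot of the ladder as the axis so the floor normal and friction both act there and drop out.
Ladder weight 14.1×10 = 141 N acts at 4.16 m along the ladder; its horizontal arm is 4.16·cos48.5° = 2.756 m → τ = 388.6 N·m clockwise.
Wall normal N acts horizontally at the top; its moment arm is the height L sinθ = 8.32·sin48.5° = 6.231 m, counterclockwise.
For rotational equilibrium, N × 6.231 = 388.6, so N = 62.4 N.

N_wall ≈ 62.4 N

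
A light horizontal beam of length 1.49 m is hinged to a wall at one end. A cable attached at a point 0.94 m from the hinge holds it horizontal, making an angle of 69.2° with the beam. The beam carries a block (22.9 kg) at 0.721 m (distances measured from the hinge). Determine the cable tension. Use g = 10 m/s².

T ≈ 188 N

Take moments about the hinge.
Block: 22.9 × 10 = 229 N down at 0.721 m → arm 0.721 m, τ = 229 × 0.721 = 165.1 N·m clockwise.
Total clockwise load moment = 165.1 N·m.
The cable tension T acts at 0.94 m; only its component perpendicular to the beam, T sinθ, produces torque. sin 69.2° = 0.9348.
Στ = 0 ⇒ T × 0.94 × 0.9348 = 165.1 ⇒ T = 165.1 / 0.8787 = 188 N.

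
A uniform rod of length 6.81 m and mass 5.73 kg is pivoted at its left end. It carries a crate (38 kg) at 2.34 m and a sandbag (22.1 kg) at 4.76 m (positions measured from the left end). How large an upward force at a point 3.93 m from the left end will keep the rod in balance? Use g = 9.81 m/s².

F ≈ 533 N

Sum moments about the left end (the unknown pivot reaction has zero arm there).
Beam weight: 5.73 × 9.81 = 56.21 N down at 3.405 m → arm 3.405 m, τ = 56.21 × 3.405 = 191.4 N·m clockwise.
Crate: 38 × 9.81 = 372.8 N down at 2.34 m → arm 2.34 m, τ = 372.8 × 2.34 = 872.4 N·m clockwise.
Sandbag: 22.1 × 9.81 = 216.8 N down at 4.76 m → arm 4.76 m, τ = 216.8 × 4.76 = 1032 N·m clockwise.
Net moment of the loads = 2096 N·m clockwise.
The upward force F acts at a point 3.93 m from the left end, arm 3.93 m, giving F × 3.93 counterclockwise.
For rotational equilibrium, F × 3.93 = 2096, so F = 2096 / 3.93 = 533 N.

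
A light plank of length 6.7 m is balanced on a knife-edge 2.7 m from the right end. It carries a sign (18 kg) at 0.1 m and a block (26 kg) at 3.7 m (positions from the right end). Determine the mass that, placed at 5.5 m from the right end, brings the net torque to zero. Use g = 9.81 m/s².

Choose the knife-edge (at 2.7 m from the right end) as the axis so the support reaction has zero arm there.
Sign: 18 × 9.81 = 176.6 N down at 0.1 m → arm 2.6 m, τ = 176.6 × 2.6 = 459.2 N·m clockwise.
Block: 26 × 9.81 = 255.1 N down at 3.7 m → arm 1 m, τ = 255.1 × 1 = 255.1 N·m counterclockwise.
Net moment of known loads = 204.1 N·m clockwise.
An unknown mass m at 5.5 m has arm 2.8 m; its moment is m·g·2.8 counterclockwise.
For rotational equilibrium, m × 9.81 × 2.8 = 204.1, so m = 204.1 / (9.81 × 2.8) = 7.43 kg.

m ≈ 7.43 kg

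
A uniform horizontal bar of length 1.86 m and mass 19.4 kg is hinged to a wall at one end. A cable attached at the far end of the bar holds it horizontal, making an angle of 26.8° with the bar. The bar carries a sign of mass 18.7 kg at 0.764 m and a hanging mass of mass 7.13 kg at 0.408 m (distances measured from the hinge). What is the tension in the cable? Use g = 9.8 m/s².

T ≈ 412 N

About the hinge:
Beam weight: 19.4 × 9.8 = 190.1 N down at 0.93 m → arm 0.93 m, τ = 190.1 × 0.93 = 176.8 N·m clockwise.
Sign: 18.7 × 9.8 = 183.3 N down at 0.764 m → arm 0.764 m, τ = 183.3 × 0.764 = 140 N·m clockwise.
Hanging mass: 7.13 × 9.8 = 69.87 N down at 0.408 m → arm 0.408 m, τ = 69.87 × 0.408 = 28.51 N·m clockwise.
Total clockwise load moment = 345.3 N·m.
The cable tension T acts at 1.86 m; only its component perpendicular to the bar, T sinθ, produces torque. sin 26.8° = 0.4509.
Balancing moments: T × 1.86 × 0.4509 = 345.3, giving T = 345.3 / 0.8387 = 412 N.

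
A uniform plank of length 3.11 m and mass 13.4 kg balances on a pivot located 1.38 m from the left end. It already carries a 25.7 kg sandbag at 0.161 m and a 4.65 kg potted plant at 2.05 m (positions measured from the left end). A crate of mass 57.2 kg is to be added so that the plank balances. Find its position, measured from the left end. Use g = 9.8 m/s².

x ≈ 1.83 m from the left end

Take moments about the pivot (at 1.38 m from the left end).
Beam weight: 13.4 × 9.8 = 131.3 N down at 1.555 m → arm 0.175 m, τ = 131.3 × 0.175 = 22.98 N·m clockwise.
Sandbag: 25.7 × 9.8 = 251.9 N down at 0.161 m → arm 1.219 m, τ = 251.9 × 1.219 = 307.1 N·m counterclockwise.
Potted plant: 4.65 × 9.8 = 45.57 N down at 2.05 m → arm 0.67 m, τ = 45.57 × 0.67 = 30.53 N·m clockwise.
Net moment of existing loads = 253.6 N·m counterclockwise.
The crate weighs 57.2 × 9.8 = 560.6 N and must supply an equal clockwise moment, so its lever arm about the pivot is 253.6 / 560.6 = 0.452 m.
That puts it at 1.38 + 0.452 = 1.83 m from the left end.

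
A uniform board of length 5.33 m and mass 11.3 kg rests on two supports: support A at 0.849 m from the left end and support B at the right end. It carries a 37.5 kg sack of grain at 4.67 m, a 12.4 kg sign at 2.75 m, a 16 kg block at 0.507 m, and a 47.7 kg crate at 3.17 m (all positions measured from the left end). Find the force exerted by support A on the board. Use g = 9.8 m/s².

Sum moments about support B (its reaction then has zero moment arm).
Beam weight: 11.3 × 9.8 = 110.7 N down at 2.665 m → arm 2.665 m, τ = 110.7 × 2.665 = 295 N·m counterclockwise.
Sack of grain: 37.5 × 9.8 = 367.5 N down at 4.67 m → arm 0.66 m, τ = 367.5 × 0.66 = 242.6 N·m counterclockwise.
Sign: 12.4 × 9.8 = 121.5 N down at 2.75 m → arm 2.58 m, τ = 121.5 × 2.58 = 313.5 N·m counterclockwise.
Block: 16 × 9.8 = 156.8 N down at 0.507 m → arm 4.823 m, τ = 156.8 × 4.823 = 756.2 N·m counterclockwise.
Crate: 47.7 × 9.8 = 467.5 N down at 3.17 m → arm 2.16 m, τ = 467.5 × 2.16 = 1010 N·m counterclockwise.
Net load moment about support B = 2617 N·m counterclockwise.
Reaction R at support A is upward at 0.849 m, arm 4.481 m → moment R × 4.481 clockwise.
For rotational equilibrium, R × 4.481 = 2617, so R = 584 N.

R_A ≈ 584 N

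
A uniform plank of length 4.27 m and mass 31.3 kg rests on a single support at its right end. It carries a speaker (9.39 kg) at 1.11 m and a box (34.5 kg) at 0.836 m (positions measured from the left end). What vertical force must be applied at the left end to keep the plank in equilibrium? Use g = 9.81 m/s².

About the right end:
Beam weight: 31.3 × 9.81 = 307.1 N down at 2.135 m → arm 2.135 m, τ = 307.1 × 2.135 = 655.7 N·m counterclockwise.
Speaker: 9.39 × 9.81 = 92.12 N down at 1.11 m → arm 3.16 m, τ = 92.12 × 3.16 = 291.1 N·m counterclockwise.
Box: 34.5 × 9.81 = 338.4 N down at 0.836 m → arm 3.434 m, τ = 338.4 × 3.434 = 1162 N·m counterclockwise.
Net moment of the loads = 2109 N·m counterclockwise.
The upward force F acts at the left end, arm 4.27 m, giving F × 4.27 clockwise.
For rotational equilibrium, F × 4.27 = 2109, so F = 2109 / 4.27 = 494 N.

F ≈ 494 N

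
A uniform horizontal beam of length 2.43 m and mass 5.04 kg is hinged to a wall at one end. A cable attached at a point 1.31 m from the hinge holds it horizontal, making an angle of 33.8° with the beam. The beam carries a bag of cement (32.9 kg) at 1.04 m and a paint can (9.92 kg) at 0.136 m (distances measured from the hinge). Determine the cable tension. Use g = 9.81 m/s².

T ≈ 561 N

Sum moments about the hinge (the unknown hinge reaction has zero arm there).
Beam weight: 5.04 × 9.81 = 49.44 N down at 1.215 m → arm 1.215 m, τ = 49.44 × 1.215 = 60.07 N·m clockwise.
Bag of cement: 32.9 × 9.81 = 322.7 N down at 1.04 m → arm 1.04 m, τ = 322.7 × 1.04 = 335.6 N·m clockwise.
Paint can: 9.92 × 9.81 = 97.32 N down at 0.136 m → arm 0.136 m, τ = 97.32 × 0.136 = 13.24 N·m clockwise.
Total clockwise load moment = 408.9 N·m.
The cable tension T acts at 1.31 m; only its component perpendicular to the beam, T sinθ, produces torque. sin 33.8° = 0.5563.
Στ = 0 ⇒ T × 1.31 × 0.5563 = 408.9 ⇒ T = 408.9 / 0.7288 = 561 N.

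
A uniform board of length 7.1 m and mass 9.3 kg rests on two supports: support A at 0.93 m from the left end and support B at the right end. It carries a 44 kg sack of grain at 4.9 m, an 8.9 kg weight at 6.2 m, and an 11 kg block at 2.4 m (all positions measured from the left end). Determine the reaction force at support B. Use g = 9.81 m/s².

About support A:
Beam weight: 9.3 × 9.81 = 91.23 N down at 3.55 m → arm 2.62 m, τ = 91.23 × 2.62 = 239 N·m clockwise.
Sack of grain: 44 × 9.81 = 431.6 N down at 4.9 m → arm 3.97 m, τ = 431.6 × 3.97 = 1713 N·m clockwise.
Weight: 8.9 × 9.81 = 87.31 N down at 6.2 m → arm 5.27 m, τ = 87.31 × 5.27 = 460.1 N·m clockwise.
Block: 11 × 9.81 = 107.9 N down at 2.4 m → arm 1.47 m, τ = 107.9 × 1.47 = 158.6 N·m clockwise.
Net load moment about support A = 2571 N·m clockwise.
Reaction R at support B is upward at 7.1 m, arm 6.17 m → moment R × 6.17 counterclockwise.
Setting net torque to zero: R × 6.17 = 2571 → R = 417 N.

R_B ≈ 417 N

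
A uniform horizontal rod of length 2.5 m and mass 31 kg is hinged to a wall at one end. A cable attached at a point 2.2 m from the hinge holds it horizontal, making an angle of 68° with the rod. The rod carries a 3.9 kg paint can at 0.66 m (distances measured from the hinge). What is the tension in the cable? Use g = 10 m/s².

T ≈ 203 N

Taking torques about the hinge:
Beam weight: 31 × 10 = 310 N down at 1.25 m → arm 1.25 m, τ = 310 × 1.25 = 387.5 N·m clockwise.
Paint can: 3.9 × 10 = 39 N down at 0.66 m → arm 0.66 m, τ = 39 × 0.66 = 25.74 N·m clockwise.
Total clockwise load moment = 413.2 N·m.
The cable tension T acts at 2.2 m; only its component perpendicular to the rod, T sinθ, produces torque. sin 68° = 0.9272.
Balancing moments: T × 2.2 × 0.9272 = 413.2, giving T = 413.2 / 2.04 = 203 N.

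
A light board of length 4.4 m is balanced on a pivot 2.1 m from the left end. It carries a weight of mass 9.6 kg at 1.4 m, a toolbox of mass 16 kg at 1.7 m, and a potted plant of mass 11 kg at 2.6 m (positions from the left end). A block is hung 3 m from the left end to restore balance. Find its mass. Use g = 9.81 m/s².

Take moments about the pivot (at 2.1 m from the left end).
Weight: 9.6 × 9.81 = 94.18 N down at 1.4 m → arm 0.7 m, τ = 94.18 × 0.7 = 65.93 N·m counterclockwise.
Toolbox: 16 × 9.81 = 157 N down at 1.7 m → arm 0.4 m, τ = 157 × 0.4 = 62.8 N·m counterclockwise.
Potted plant: 11 × 9.81 = 107.9 N down at 2.6 m → arm 0.5 m, τ = 107.9 × 0.5 = 53.95 N·m clockwise.
Net moment of known loads = 74.78 N·m counterclockwise.
An unknown mass m at 3 m has arm 0.9 m; its moment is m·g·0.9 clockwise.
Balancing moments: m × 9.81 × 0.9 = 74.78, giving m = 74.78 / (9.81 × 0.9) = 8.47 kg.

m ≈ 8.47 kg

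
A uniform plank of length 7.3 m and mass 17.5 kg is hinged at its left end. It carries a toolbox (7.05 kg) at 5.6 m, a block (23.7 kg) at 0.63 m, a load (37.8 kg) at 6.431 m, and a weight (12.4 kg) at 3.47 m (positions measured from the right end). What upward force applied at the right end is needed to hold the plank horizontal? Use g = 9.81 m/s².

F ≈ 422 N

Choose the left end as the axis so the unknown pivot reaction has zero arm there.
Beam weight: 17.5 × 9.81 = 171.7 N down at 3.65 m → arm 3.65 m, τ = 171.7 × 3.65 = 626.7 N·m clockwise.
Toolbox: 7.05 × 9.81 = 69.16 N down at 5.6 m → arm 1.7 m, τ = 69.16 × 1.7 = 117.6 N·m clockwise.
Block: 23.7 × 9.81 = 232.5 N down at 0.63 m → arm 6.67 m, τ = 232.5 × 6.67 = 1551 N·m clockwise.
Load: 37.8 × 9.81 = 370.8 N down at 6.431 m → arm 0.869 m, τ = 370.8 × 0.869 = 322.2 N·m clockwise.
Weight: 12.4 × 9.81 = 121.6 N down at 3.47 m → arm 3.83 m, τ = 121.6 × 3.83 = 465.7 N·m clockwise.
Net moment of the loads = 3083 N·m clockwise.
The upward force F acts at the right end, arm 7.3 m, giving F × 7.3 counterclockwise.
For rotational equilibrium, F × 7.3 = 3083, so F = 3083 / 7.3 = 422 N.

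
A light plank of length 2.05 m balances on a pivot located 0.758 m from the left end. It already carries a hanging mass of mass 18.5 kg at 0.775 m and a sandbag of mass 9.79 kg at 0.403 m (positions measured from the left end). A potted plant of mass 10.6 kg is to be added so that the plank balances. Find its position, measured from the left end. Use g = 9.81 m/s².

Choose the pivot (at 0.758 m from the left end) as the axis so the support reaction has zero arm there.
Hanging mass: 18.5 × 9.81 = 181.5 N down at 0.775 m → arm 0.017 m, τ = 181.5 × 0.017 = 3.086 N·m clockwise.
Sandbag: 9.79 × 9.81 = 96.04 N down at 0.403 m → arm 0.355 m, τ = 96.04 × 0.355 = 34.09 N·m counterclockwise.
Net moment of existing loads = 31 N·m counterclockwise.
The potted plant weighs 10.6 × 9.81 = 104 N and must supply an equal clockwise moment, so its lever arm about the pivot is 31 / 104 = 0.298 m.
That puts it at 0.758 + 0.298 = 1.06 m from the left end.

x ≈ 1.06 m from the left end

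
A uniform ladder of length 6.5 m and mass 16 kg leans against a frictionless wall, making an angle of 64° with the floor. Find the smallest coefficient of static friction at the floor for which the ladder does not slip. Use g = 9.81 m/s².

Take moments about the foot of the ladder.
Ladder weight 16×9.81 = 157 N acts at 3.25 m along the ladder; its horizontal arm is 3.25·cos64° = 1.425 m → τ = 223.7 N·m clockwise.
Wall normal N acts horizontally at the top; its moment arm is the height L sinθ = 6.5·sin64° = 5.842 m, counterclockwise.
For rotational equilibrium, N × 5.842 = 223.7, so N = 38.29 N.
ΣFx = 0 ⇒ f = N_wall = 38.29 N. ΣFy = 0 ⇒ N_floor = 157 N.
μ_min = f / N_floor = 38.29 / 157 = 0.244.

μ_min ≈ 0.244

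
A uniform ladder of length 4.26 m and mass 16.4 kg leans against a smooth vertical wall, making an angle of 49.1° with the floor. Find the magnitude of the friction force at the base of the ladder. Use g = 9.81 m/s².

Taking torques about the foot of the ladder:
Ladder weight 16.4×9.81 = 160.9 N acts at 2.13 m along the ladder; its horizontal arm is 2.13·cos49.1° = 1.395 m → τ = 224.5 N·m clockwise.
Wall normal N acts horizontally at the top; its moment arm is the height L sinθ = 4.26·sin49.1° = 3.22 m, counterclockwise.
For rotational equilibrium, N × 3.22 = 224.5, so N = 69.7 N.
ΣFx = 0: friction at the foot balances the wall's push, so f = N_wall = 69.7 N.

f ≈ 69.7 N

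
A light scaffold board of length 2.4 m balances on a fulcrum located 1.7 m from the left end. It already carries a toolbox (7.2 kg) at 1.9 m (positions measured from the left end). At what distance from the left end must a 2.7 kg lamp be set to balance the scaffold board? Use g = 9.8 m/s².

Choose the fulcrum (at 1.7 m from the left end) as the axis so the support reaction has zero arm there.
Toolbox: 7.2 × 9.8 = 70.56 N down at 1.9 m → arm 0.2 m, τ = 70.56 × 0.2 = 14.11 N·m clockwise.
Net moment of existing loads = 14.11 N·m clockwise.
The lamp weighs 2.7 × 9.8 = 26.46 N and must supply an equal counterclockwise moment, so its lever arm about the fulcrum is 14.11 / 26.46 = 0.533 m.
That puts it at 1.7 − 0.533 = 1.17 m from the left end.

x ≈ 1.17 m from the left end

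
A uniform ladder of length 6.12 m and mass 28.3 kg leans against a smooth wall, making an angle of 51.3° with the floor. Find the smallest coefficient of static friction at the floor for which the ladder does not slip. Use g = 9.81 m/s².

Choose the foot of the ladder as the axis so the floor normal and friction both act there and drop out.
Ladder weight 28.3×9.81 = 277.6 N acts at 3.06 m along the ladder; its horizontal arm is 3.06·cos51.3° = 1.913 m → τ = 531 N·m clockwise.
Wall normal N acts horizontally at the top; its moment arm is the height L sinθ = 6.12·sin51.3° = 4.776 m, counterclockwise.
For rotational equilibrium, N × 4.776 = 531, so N = 111.2 N.
ΣFx = 0 ⇒ f = N_wall = 111.2 N. ΣFy = 0 ⇒ N_floor = 277.6 N.
μ_min = f / N_floor = 111.2 / 277.6 = 0.401.

μ_min ≈ 0.401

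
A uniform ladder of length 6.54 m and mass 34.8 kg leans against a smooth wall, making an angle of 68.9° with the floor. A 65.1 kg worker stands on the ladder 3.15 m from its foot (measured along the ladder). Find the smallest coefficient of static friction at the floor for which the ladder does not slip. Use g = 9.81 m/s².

μ_min ≈ 0.188

About the foot of the ladder:
Ladder weight 34.8×9.81 = 341.4 N acts at 3.27 m along the ladder; its horizontal arm is 3.27·cos68.9° = 1.177 m → τ = 401.8 N·m clockwise.
Worker: 65.1×9.81 = 638.6 N at 3.15 m → arm 1.134 m → τ = 724.2 N·m clockwise.
Wall normal N acts horizontally at the top; its moment arm is the height L sinθ = 6.54·sin68.9° = 6.102 m, counterclockwise.
Balancing moments: N × 6.102 = 1126, giving N = 184.5 N.
ΣFx = 0 ⇒ f = N_wall = 184.5 N. ΣFy = 0 ⇒ N_floor = 980 N.
μ_min = f / N_floor = 184.5 / 980 = 0.188.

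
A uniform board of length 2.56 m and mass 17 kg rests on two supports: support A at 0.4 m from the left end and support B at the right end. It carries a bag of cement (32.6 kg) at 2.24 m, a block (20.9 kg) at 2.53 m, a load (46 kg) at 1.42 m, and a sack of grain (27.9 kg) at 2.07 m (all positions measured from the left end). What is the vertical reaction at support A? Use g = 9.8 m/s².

Choose support B as the axis so its reaction then has zero moment arm.
Beam weight: 17 × 9.8 = 166.6 N down at 1.28 m → arm 1.28 m, τ = 166.6 × 1.28 = 213.2 N·m counterclockwise.
Bag of cement: 32.6 × 9.8 = 319.5 N down at 2.24 m → arm 0.32 m, τ = 319.5 × 0.32 = 102.2 N·m counterclockwise.
Block: 20.9 × 9.8 = 204.8 N down at 2.53 m → arm 0.03 m, τ = 204.8 × 0.03 = 6.144 N·m counterclockwise.
Load: 46 × 9.8 = 450.8 N down at 1.42 m → arm 1.14 m, τ = 450.8 × 1.14 = 513.9 N·m counterclockwise.
Sack of grain: 27.9 × 9.8 = 273.4 N down at 2.07 m → arm 0.49 m, τ = 273.4 × 0.49 = 134 N·m counterclockwise.
Net load moment about support B = 969.4 N·m counterclockwise.
Reaction R at support A is upward at 0.4 m, arm 2.16 m → moment R × 2.16 clockwise.
Setting net torque to zero: R × 2.16 = 969.4 → R = 449 N.

R_A ≈ 449 N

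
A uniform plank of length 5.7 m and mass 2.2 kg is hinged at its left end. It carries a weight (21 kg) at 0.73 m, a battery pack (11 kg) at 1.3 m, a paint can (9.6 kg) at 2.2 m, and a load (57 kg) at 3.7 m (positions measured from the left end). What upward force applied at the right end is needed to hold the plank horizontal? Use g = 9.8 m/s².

Sum moments about the left end (the unknown pivot reaction has zero arm there).
Beam weight: 2.2 × 9.8 = 21.56 N down at 2.85 m → arm 2.85 m, τ = 21.56 × 2.85 = 61.45 N·m clockwise.
Weight: 21 × 9.8 = 205.8 N down at 0.73 m → arm 0.73 m, τ = 205.8 × 0.73 = 150.2 N·m clockwise.
Battery pack: 11 × 9.8 = 107.8 N down at 1.3 m → arm 1.3 m, τ = 107.8 × 1.3 = 140.1 N·m clockwise.
Paint can: 9.6 × 9.8 = 94.08 N down at 2.2 m → arm 2.2 m, τ = 94.08 × 2.2 = 207 N·m clockwise.
Load: 57 × 9.8 = 558.6 N down at 3.7 m → arm 3.7 m, τ = 558.6 × 3.7 = 2067 N·m clockwise.
Net moment of the loads = 2626 N·m clockwise.
The upward force F acts at the right end, arm 5.7 m, giving F × 5.7 counterclockwise.
Balancing moments: F × 5.7 = 2626, giving F = 2626 / 5.7 = 461 N.

F ≈ 461 N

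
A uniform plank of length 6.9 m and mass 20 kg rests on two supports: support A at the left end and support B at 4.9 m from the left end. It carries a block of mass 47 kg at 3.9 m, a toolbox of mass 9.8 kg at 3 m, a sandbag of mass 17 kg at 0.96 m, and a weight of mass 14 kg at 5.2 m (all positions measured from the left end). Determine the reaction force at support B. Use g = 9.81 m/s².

R_B ≈ 742 N

Choose support A as the axis so its reaction then has zero moment arm.
Beam weight: 20 × 9.81 = 196.2 N down at 3.45 m → arm 3.45 m, τ = 196.2 × 3.45 = 676.9 N·m clockwise.
Block: 47 × 9.81 = 461.1 N down at 3.9 m → arm 3.9 m, τ = 461.1 × 3.9 = 1798 N·m clockwise.
Toolbox: 9.8 × 9.81 = 96.14 N down at 3 m → arm 3 m, τ = 96.14 × 3 = 288.4 N·m clockwise.
Sandbag: 17 × 9.81 = 166.8 N down at 0.96 m → arm 0.96 m, τ = 166.8 × 0.96 = 160.1 N·m clockwise.
Weight: 14 × 9.81 = 137.3 N down at 5.2 m → arm 5.2 m, τ = 137.3 × 5.2 = 714 N·m clockwise.
Net load moment about support A = 3637 N·m clockwise.
Reaction R at support B is upward at 4.9 m, arm 4.9 m → moment R × 4.9 counterclockwise.
For rotational equilibrium, R × 4.9 = 3637, so R = 742 N.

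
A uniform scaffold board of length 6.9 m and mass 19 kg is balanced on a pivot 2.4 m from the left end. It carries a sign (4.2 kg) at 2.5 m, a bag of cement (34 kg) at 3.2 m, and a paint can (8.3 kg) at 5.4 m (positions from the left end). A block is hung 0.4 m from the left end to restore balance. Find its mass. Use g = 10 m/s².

Take moments about the pivot (at 2.4 m from the left end).
Beam weight: 19 × 10 = 190 N down at 3.45 m → arm 1.05 m, τ = 190 × 1.05 = 199.5 N·m clockwise.
Sign: 4.2 × 10 = 42 N down at 2.5 m → arm 0.1 m, τ = 42 × 0.1 = 4.2 N·m clockwise.
Bag of cement: 34 × 10 = 340 N down at 3.2 m → arm 0.8 m, τ = 340 × 0.8 = 272 N·m clockwise.
Paint can: 8.3 × 10 = 83 N down at 5.4 m → arm 3 m, τ = 83 × 3 = 249 N·m clockwise.
Net moment of known loads = 724.7 N·m clockwise.
An unknown mass m at 0.4 m has arm 2 m; its moment is m·g·2 counterclockwise.
Στ = 0 ⇒ m × 10 × 2 = 724.7 ⇒ m = 724.7 / (10 × 2) = 36.2 kg.

m ≈ 36.2 kg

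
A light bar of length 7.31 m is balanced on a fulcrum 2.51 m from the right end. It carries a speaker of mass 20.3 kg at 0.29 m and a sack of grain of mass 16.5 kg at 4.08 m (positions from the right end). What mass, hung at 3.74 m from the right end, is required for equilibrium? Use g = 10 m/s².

m ≈ 15.6 kg

Take moments about the fulcrum (at 2.51 m from the right end).
Speaker: 20.3 × 10 = 203 N down at 0.29 m → arm 2.22 m, τ = 203 × 2.22 = 450.7 N·m clockwise.
Sack of grain: 16.5 × 10 = 165 N down at 4.08 m → arm 1.57 m, τ = 165 × 1.57 = 259.1 N·m counterclockwise.
Net moment of known loads = 191.6 N·m clockwise.
An unknown mass m at 3.74 m has arm 1.23 m; its moment is m·g·1.23 counterclockwise.
For rotational equilibrium, m × 10 × 1.23 = 191.6, so m = 191.6 / (10 × 1.23) = 15.6 kg.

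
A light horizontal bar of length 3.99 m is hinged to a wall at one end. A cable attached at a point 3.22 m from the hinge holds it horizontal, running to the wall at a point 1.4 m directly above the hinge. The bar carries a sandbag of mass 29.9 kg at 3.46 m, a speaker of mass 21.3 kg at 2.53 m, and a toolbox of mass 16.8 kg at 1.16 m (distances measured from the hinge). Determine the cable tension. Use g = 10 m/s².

Take moments about the hinge.
Sandbag: 29.9 × 10 = 299 N down at 3.46 m → arm 3.46 m, τ = 299 × 3.46 = 1035 N·m clockwise.
Speaker: 21.3 × 10 = 213 N down at 2.53 m → arm 2.53 m, τ = 213 × 2.53 = 538.9 N·m clockwise.
Toolbox: 16.8 × 10 = 168 N down at 1.16 m → arm 1.16 m, τ = 168 × 1.16 = 194.9 N·m clockwise.
Total clockwise load moment = 1769 N·m.
The cable tension T acts at 3.22 m; only its component perpendicular to the bar, T sinθ, produces torque. sinθ = h/√(h²+d²) = 1.4/√(1.4²+3.22²) = 0.3987.
Balancing moments: T × 3.22 × 0.3987 = 1769, giving T = 1769 / 1.284 = 1380 N.

T ≈ 1380 N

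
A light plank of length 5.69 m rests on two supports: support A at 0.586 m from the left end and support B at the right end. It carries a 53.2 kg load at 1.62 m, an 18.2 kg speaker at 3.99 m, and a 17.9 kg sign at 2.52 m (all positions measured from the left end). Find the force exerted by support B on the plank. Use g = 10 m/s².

R_B ≈ 297 N

Take moments about support A.
Load: 53.2 × 10 = 532 N down at 1.62 m → arm 1.034 m, τ = 532 × 1.034 = 550.1 N·m clockwise.
Speaker: 18.2 × 10 = 182 N down at 3.99 m → arm 3.404 m, τ = 182 × 3.404 = 619.5 N·m clockwise.
Sign: 17.9 × 10 = 179 N down at 2.52 m → arm 1.934 m, τ = 179 × 1.934 = 346.2 N·m clockwise.
Net load moment about support A = 1516 N·m clockwise.
Reaction R at support B is upward at 5.69 m, arm 5.104 m → moment R × 5.104 counterclockwise.
Setting net torque to zero: R × 5.104 = 1516 → R = 297 N.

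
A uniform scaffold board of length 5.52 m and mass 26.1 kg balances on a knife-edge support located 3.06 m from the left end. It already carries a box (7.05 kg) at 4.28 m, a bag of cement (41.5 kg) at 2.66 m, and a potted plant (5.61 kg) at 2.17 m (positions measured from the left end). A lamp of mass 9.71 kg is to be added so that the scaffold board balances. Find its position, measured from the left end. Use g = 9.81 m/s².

x ≈ 5.2 m from the left end

Sum moments about the knife-edge support (at 3.06 m from the left end) (the support reaction has zero arm there).
Beam weight: 26.1 × 9.81 = 256 N down at 2.76 m → arm 0.3 m, τ = 256 × 0.3 = 76.8 N·m counterclockwise.
Box: 7.05 × 9.81 = 69.16 N down at 4.28 m → arm 1.22 m, τ = 69.16 × 1.22 = 84.38 N·m clockwise.
Bag of cement: 41.5 × 9.81 = 407.1 N down at 2.66 m → arm 0.4 m, τ = 407.1 × 0.4 = 162.8 N·m counterclockwise.
Potted plant: 5.61 × 9.81 = 55.03 N down at 2.17 m → arm 0.89 m, τ = 55.03 × 0.89 = 48.98 N·m counterclockwise.
Net moment of existing loads = 204.2 N·m counterclockwise.
The lamp weighs 9.71 × 9.81 = 95.26 N and must supply an equal clockwise moment, so its lever arm about the knife-edge support is 204.2 / 95.26 = 2.14 m.
That puts it at 3.06 + 2.14 = 5.2 m from the left end.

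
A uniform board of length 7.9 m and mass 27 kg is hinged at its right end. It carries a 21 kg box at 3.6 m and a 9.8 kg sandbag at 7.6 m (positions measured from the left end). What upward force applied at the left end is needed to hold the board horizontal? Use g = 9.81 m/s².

Take moments about the right end.
Beam weight: 27 × 9.81 = 264.9 N down at 3.95 m → arm 3.95 m, τ = 264.9 × 3.95 = 1046 N·m counterclockwise.
Box: 21 × 9.81 = 206 N down at 3.6 m → arm 4.3 m, τ = 206 × 4.3 = 885.8 N·m counterclockwise.
Sandbag: 9.8 × 9.81 = 96.14 N down at 7.6 m → arm 0.3 m, τ = 96.14 × 0.3 = 28.84 N·m counterclockwise.
Net moment of the loads = 1961 N·m counterclockwise.
The upward force F acts at the left end, arm 7.9 m, giving F × 7.9 clockwise.
For rotational equilibrium, F × 7.9 = 1961, so F = 1961 / 7.9 = 248 N.

F ≈ 248 N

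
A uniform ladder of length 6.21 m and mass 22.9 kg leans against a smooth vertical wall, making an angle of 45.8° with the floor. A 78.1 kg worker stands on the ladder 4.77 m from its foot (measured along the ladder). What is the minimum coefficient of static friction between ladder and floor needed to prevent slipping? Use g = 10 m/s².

μ_min ≈ 0.688

Choose the foot of the ladder as the axis so the floor normal and friction both act there and drop out.
Ladder weight 22.9×10 = 229 N acts at 3.105 m along the ladder; its horizontal arm is 3.105·cos45.8° = 2.165 m → τ = 495.8 N·m clockwise.
Worker: 78.1×10 = 781 N at 4.77 m → arm 3.325 m → τ = 2597 N·m clockwise.
Wall normal N acts horizontally at the top; its moment arm is the height L sinθ = 6.21·sin45.8° = 4.452 m, counterclockwise.
Στ = 0 ⇒ N × 4.452 = 3093 ⇒ N = 694.7 N.
ΣFx = 0 ⇒ f = N_wall = 694.7 N. ΣFy = 0 ⇒ N_floor = 1010 N.
μ_min = f / N_floor = 694.7 / 1010 = 0.688.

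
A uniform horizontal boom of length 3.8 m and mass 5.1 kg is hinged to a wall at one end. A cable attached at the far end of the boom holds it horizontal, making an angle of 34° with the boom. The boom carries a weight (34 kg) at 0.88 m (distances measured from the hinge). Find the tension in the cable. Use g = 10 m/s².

Sum moments about the hinge (the unknown hinge reaction has zero arm there).
Beam weight: 5.1 × 10 = 51 N down at 1.9 m → arm 1.9 m, τ = 51 × 1.9 = 96.9 N·m clockwise.
Weight: 34 × 10 = 340 N down at 0.88 m → arm 0.88 m, τ = 340 × 0.88 = 299.2 N·m clockwise.
Total clockwise load moment = 396.1 N·m.
The cable tension T acts at 3.8 m; only its component perpendicular to the boom, T sinθ, produces torque. sin 34° = 0.5592.
Setting net torque to zero: T × 3.8 × 0.5592 = 396.1 → T = 396.1 / 2.125 = 186 N.

T ≈ 186 N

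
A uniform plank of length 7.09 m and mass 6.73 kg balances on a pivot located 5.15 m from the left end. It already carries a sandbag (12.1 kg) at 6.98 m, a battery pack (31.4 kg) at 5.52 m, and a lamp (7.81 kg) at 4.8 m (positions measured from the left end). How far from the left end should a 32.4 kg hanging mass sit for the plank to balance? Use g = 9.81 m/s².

x ≈ 4.53 m from the left end

Taking torques about the pivot (at 5.15 m from the left end):
Beam weight: 6.73 × 9.81 = 66.02 N down at 3.545 m → arm 1.605 m, τ = 66.02 × 1.605 = 106 N·m counterclockwise.
Sandbag: 12.1 × 9.81 = 118.7 N down at 6.98 m → arm 1.83 m, τ = 118.7 × 1.83 = 217.2 N·m clockwise.
Battery pack: 31.4 × 9.81 = 308 N down at 5.52 m → arm 0.37 m, τ = 308 × 0.37 = 114 N·m clockwise.
Lamp: 7.81 × 9.81 = 76.62 N down at 4.8 m → arm 0.35 m, τ = 76.62 × 0.35 = 26.82 N·m counterclockwise.
Net moment of existing loads = 198.4 N·m clockwise.
The hanging mass weighs 32.4 × 9.81 = 317.8 N and must supply an equal counterclockwise moment, so its lever arm about the pivot is 198.4 / 317.8 = 0.624 m.
That puts it at 5.15 − 0.624 = 4.53 m from the left end.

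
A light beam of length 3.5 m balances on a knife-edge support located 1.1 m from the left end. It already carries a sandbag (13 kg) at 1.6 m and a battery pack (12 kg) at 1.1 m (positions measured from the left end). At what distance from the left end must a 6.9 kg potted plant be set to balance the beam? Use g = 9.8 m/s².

x ≈ 0.158 m from the left end

About the knife-edge support (at 1.1 m from the left end):
Sandbag: 13 × 9.8 = 127.4 N down at 1.6 m → arm 0.5 m, τ = 127.4 × 0.5 = 63.7 N·m clockwise.
Battery pack: acts at the knife-edge support, moment arm 0 → no torque.
Net moment of existing loads = 63.7 N·m clockwise.
The potted plant weighs 6.9 × 9.8 = 67.62 N and must supply an equal counterclockwise moment, so its lever arm about the knife-edge support is 63.7 / 67.62 = 0.942 m.
That puts it at 1.1 − 0.942 = 0.158 m from the left end.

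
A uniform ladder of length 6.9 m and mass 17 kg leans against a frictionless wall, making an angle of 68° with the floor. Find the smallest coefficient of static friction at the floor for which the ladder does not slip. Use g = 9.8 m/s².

Sum moments about the foot of the ladder (the floor normal and friction both act there and drop out).
Ladder weight 17×9.8 = 166.6 N acts at 3.45 m along the ladder; its horizontal arm is 3.45·cos68° = 1.292 m → τ = 215.2 N·m clockwise.
Wall normal N acts horizontally at the top; its moment arm is the height L sinθ = 6.9·sin68° = 6.398 m, counterclockwise.
Setting net torque to zero: N × 6.398 = 215.2 → N = 33.64 N.
ΣFx = 0 ⇒ f = N_wall = 33.64 N. ΣFy = 0 ⇒ N_floor = 166.6 N.
μ_min = f / N_floor = 33.64 / 166.6 = 0.202.

μ_min ≈ 0.202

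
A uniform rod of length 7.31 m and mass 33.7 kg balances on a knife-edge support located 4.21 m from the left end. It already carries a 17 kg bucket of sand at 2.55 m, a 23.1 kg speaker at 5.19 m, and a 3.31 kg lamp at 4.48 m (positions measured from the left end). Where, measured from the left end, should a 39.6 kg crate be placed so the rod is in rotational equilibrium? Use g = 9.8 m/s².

x ≈ 4.8 m from the left end

Choose the knife-edge support (at 4.21 m from the left end) as the axis so the support reaction has zero arm there.
Beam weight: 33.7 × 9.8 = 330.3 N down at 3.655 m → arm 0.555 m, τ = 330.3 × 0.555 = 183.3 N·m counterclockwise.
Bucket of sand: 17 × 9.8 = 166.6 N down at 2.55 m → arm 1.66 m, τ = 166.6 × 1.66 = 276.6 N·m counterclockwise.
Speaker: 23.1 × 9.8 = 226.4 N down at 5.19 m → arm 0.98 m, τ = 226.4 × 0.98 = 221.9 N·m clockwise.
Lamp: 3.31 × 9.8 = 32.44 N down at 4.48 m → arm 0.27 m, τ = 32.44 × 0.27 = 8.759 N·m clockwise.
Net moment of existing loads = 229.2 N·m counterclockwise.
The crate weighs 39.6 × 9.8 = 388.1 N and must supply an equal clockwise moment, so its lever arm about the knife-edge support is 229.2 / 388.1 = 0.591 m.
That puts it at 4.21 + 0.591 = 4.8 m from the left end.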